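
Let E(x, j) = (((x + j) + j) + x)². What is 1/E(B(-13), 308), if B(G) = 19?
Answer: 1/427716 ≈ 2.3380e-6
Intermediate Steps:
E(x, j) = (2*j + 2*x)² (E(x, j) = (((j + x) + j) + x)² = ((x + 2*j) + x)² = (2*j + 2*x)²)
1/E(B(-13), 308) = 1/(4*(308 + 19)²) = 1/(4*327²) = 1/(4*106929) = 1/427716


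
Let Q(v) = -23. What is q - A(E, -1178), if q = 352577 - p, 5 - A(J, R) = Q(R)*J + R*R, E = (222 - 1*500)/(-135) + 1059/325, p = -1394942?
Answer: 27510289201/8775 ≈ 3.1351e+6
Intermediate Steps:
E = 46663/8775 (E = (222 - 500)*(-1/135) + 1059*(1/325) = -278*(-1/135) + 1059/325 = 278/135 + 1059/325 = 46663/8775 ≈ 5.3177)
A(J, R) = 5 - R² + 23*J (A(J, R) = 5 - (-23*J + R*R) = 5 - (-23*J + R²) = 5 - (R² - 23*J) = 5 + (-R² + 23*J) = 5 - R² + 23*J)
q = 1747519 (q = 352577 - 1*(-1394942) = 352577 + 1394942 = 1747519)
q - A(E, -1178) = 1747519 - (5 - 1*(-1178)² + 23*(46663/8775)) = 1747519 - (5 - 1*1387684 + 1073249/8775) = 1747519 - (5 - 1387684 + 1073249/8775) = 1747519 - 1*(-12175809976/8775) = 1747519 + 12175809976/8775 = 27510289201/8775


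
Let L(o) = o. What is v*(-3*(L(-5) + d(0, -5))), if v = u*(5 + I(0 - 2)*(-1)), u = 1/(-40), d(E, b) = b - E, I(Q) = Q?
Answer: -21/4 ≈ -5.2500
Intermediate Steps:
u = -1/40 ≈ -0.025000
v = -7/40 (v = -(5 + (0 - 2)*(-1))/40 = -(5 - 2*(-1))/40 = -(5 + 2)/40 = -1/40*7 = -7/40 ≈ -0.17500)
v*(-3*(L(-5) + d(0, -5))) = -(-21)*(-5 + (-5 - 1*0))/40 = -(-21)*(-5 + (-5 + 0))/40 = -(-21)*(-5 - 5)/40 = -(-21)*(-10)/40 = -7/40*30 = -21/4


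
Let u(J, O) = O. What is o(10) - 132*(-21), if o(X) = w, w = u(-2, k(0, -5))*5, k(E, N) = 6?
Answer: 2802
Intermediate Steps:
w = 30 (w = 6*5 = 30)
o(X) = 30
o(10) - 132*(-21) = 30 - 132*(-21) = 30 + 2772 = 2802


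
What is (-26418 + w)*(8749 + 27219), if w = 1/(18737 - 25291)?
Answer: -3113814016832/3277 ≈ -9.5020e+8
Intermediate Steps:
w = -1/6554 (w = 1/(-6554) = -1/6554 ≈ -0.00015258)
(-26418 + w)*(8749 + 27219) = (-26418 - 1/6554)*(8749 + 27219) = -173143573/6554*35968 = -3113814016832/3277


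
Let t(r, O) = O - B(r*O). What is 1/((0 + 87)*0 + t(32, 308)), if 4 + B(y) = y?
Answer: -1/9544 ≈ -0.00010478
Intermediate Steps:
B(y) = -4 + y
t(r, O) = 4 + O - O*r (t(r, O) = O - (-4 + r*O) = O - (-4 + O*r) = O + (4 - O*r) = 4 + O - O*r)
1/((0 + 87)*0 + t(32, 308)) = 1/((0 + 87)*0 + (4 + 308 - 1*308*32)) = 1/(87*0 + (4 + 308 - 9856)) = 1/(0 - 9544) = 1/(-9544) = -1/9544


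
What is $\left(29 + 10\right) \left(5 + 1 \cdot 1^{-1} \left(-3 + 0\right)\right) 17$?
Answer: $1326$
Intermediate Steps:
$\left(29 + 10\right) \left(5 + 1 \cdot 1^{-1} \left(-3 + 0\right)\right) 17 = 39 \left(5 + 1 \cdot 1 \left(-3\right)\right) 17 = 39 \left(5 + 1 \left(-3\right)\right) 17 = 39 \left(5 - 3\right) 17 = 39 \cdot 2 \cdot 17 = 78 \cdot 17 = 1326$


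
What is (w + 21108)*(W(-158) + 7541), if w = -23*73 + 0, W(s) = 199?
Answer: 150380460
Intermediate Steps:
w = -1679 (w = -1679 + 0 = -1679)
(w + 21108)*(W(-158) + 7541) = (-1679 + 21108)*(199 + 7541) = 19429*7740 = 150380460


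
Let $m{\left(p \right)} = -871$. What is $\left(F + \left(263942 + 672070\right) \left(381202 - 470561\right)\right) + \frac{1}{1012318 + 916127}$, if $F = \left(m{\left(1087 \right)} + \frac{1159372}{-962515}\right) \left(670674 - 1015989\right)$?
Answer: $- \frac{30938395824063264463882}{371231447835} \approx -8.334 \cdot 10^{10}$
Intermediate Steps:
$F = \frac{57979074779031}{192503}$ ($F = \left(-871 + \frac{1159372}{-962515}\right) \left(670674 - 1015989\right) = \left(-871 + 1159372 \left(- \frac{1}{962515}\right)\right) \left(-345315\right) = \left(-871 - \frac{1159372}{962515}\right) \left(-345315\right) = \left(- \frac{839509937}{962515}\right) \left(-345315\right) = \frac{57979074779031}{192503} \approx 3.0119 \cdot 10^{8}$)
$\left(F + \left(263942 + 672070\right) \left(381202 - 470561\right)\right) + \frac{1}{1012318 + 916127} = \left(\frac{57979074779031}{192503} + \left(263942 + 672070\right) \left(381202 - 470561\right)\right) + \frac{1}{1012318 + 916127} = \left(\frac{57979074779031}{192503} + 936012 \left(-89359\right)\right) + \frac{1}{1928445} = \left(\frac{57979074779031}{192503} - 83641096308\right) + \frac{1}{1928445} = - \frac{16043182887799893}{192503} + \frac{1}{1928445} = - \frac{30938395824063264463882}{371231447835}$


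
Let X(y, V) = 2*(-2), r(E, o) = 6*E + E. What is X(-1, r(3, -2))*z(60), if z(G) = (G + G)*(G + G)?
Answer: -57600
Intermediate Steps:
r(E, o) = 7*E
X(y, V) = -4
z(G) = 4*G² (z(G) = (2*G)*(2*G) = 4*G²)
X(-1, r(3, -2))*z(60) = -16*60² = -16*3600 = -4*14400 = -57600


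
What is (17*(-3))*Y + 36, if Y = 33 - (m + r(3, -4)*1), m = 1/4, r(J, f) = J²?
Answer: -4701/4 ≈ -1175.3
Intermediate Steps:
m = ¼ (m = 1*(¼) = ¼ ≈ 0.25000)
Y = 95/4 (Y = 33 - (¼ + 3²*1) = 33 - (¼ + 9*1) = 33 - (¼ + 9) = 33 - 1*37/4 = 33 - 37/4 = 95/4 ≈ 23.750)
(17*(-3))*Y + 36 = (17*(-3))*(95/4) + 36 = -51*95/4 + 36 = -4845/4 + 36 = -4701/4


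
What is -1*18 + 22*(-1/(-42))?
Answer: -367/21 ≈ -17.476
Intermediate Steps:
-1*18 + 22*(-1/(-42)) = -18 + 22*(-1*(-1/42)) = -18 + 22*(1/42) = -18 + 11/21 = -367/21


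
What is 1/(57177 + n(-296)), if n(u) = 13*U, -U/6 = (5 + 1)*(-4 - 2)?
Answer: 1/59985 ≈ 1.6671e-5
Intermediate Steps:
U = 216 (U = -6*(5 + 1)*(-4 - 2) = -36*(-6) = -6*(-36) = 216)
n(u) = 2808 (n(u) = 13*216 = 2808)
1/(57177 + n(-296)) = 1/(57177 + 2808) = 1/59985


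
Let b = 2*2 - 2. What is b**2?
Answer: 4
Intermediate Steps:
b = 2 (b = 4 - 2 = 2)
b**2 = 2**2 = 4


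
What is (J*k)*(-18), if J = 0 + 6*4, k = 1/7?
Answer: -432/7 ≈ -61.714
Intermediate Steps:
k = ⅐ ≈ 0.14286
J = 24 (J = 0 + 24 = 24)
(J*k)*(-18) = (24*(⅐))*(-18) = (24/7)*(-18) = -432/7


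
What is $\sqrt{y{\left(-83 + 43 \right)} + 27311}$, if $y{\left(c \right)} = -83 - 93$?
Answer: $9 \sqrt{335} \approx 164.73$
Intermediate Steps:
$y{\left(c \right)} = -176$ ($y{\left(c \right)} = -83 - 93 = -176$)
$\sqrt{y{\left(-83 + 43 \right)} + 27311} = \sqrt{-176 + 27311} = \sqrt{27135} = 9 \sqrt{335}$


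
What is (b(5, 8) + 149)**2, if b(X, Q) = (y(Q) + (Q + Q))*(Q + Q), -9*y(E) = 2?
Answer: 13053769/81 ≈ 1.6116e+5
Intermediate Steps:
y(E) = -2/9 (y(E) = -1/9*2 = -2/9)
b(X, Q) = 2*Q*(-2/9 + 2*Q) (b(X, Q) = (-2/9 + (Q + Q))*(Q + Q) = (-2/9 + 2*Q)*(2*Q) = 2*Q*(-2/9 + 2*Q))
(b(5, 8) + 149)**2 = ((4/9)*8*(-1 + 9*8) + 149)**2 = ((4/9)*8*(-1 + 72) + 149)**2 = ((4/9)*8*71 + 149)**2 = (2272/9 + 149)**2 = (3613/9)**2 = 13053769/81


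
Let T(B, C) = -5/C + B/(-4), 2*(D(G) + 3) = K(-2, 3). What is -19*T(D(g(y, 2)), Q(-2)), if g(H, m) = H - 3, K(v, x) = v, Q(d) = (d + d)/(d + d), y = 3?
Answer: 76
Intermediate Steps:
Q(d) = 1 (Q(d) = (2*d)/((2*d)) = (2*d)*(1/(2*d)) = 1)
g(H, m) = -3 + H
D(G) = -4 (D(G) = -3 + (½)*(-2) = -3 - 1 = -4)
T(B, C) = -5/C - B/4 (T(B, C) = -5/C + B*(-¼) = -5/C - B/4)
-19*T(D(g(y, 2)), Q(-2)) = -19*(-5/1 - ¼*(-4)) = -19*(-5*1 + 1) = -19*(-5 + 1) = -19*(-4) = 76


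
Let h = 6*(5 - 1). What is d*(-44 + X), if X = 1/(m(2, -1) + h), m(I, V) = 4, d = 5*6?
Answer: -18465/14 ≈ -1318.9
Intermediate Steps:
d = 30
h = 24 (h = 6*4 = 24)
X = 1/28 (X = 1/(4 + 24) = 1/28 ≈ 0.035714)
d*(-44 + X) = 30*(-44 + 1/28) = 30*(-1231/28) = -18465/14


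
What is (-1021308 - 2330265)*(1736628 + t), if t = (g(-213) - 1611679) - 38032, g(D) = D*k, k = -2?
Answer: -292736440539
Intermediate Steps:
g(D) = -2*D (g(D) = D*(-2) = -2*D)
t = -1649285 (t = (-2*(-213) - 1611679) - 38032 = (426 - 1611679) - 38032 = -1611253 - 38032 = -1649285)
(-1021308 - 2330265)*(1736628 + t) = (-1021308 - 2330265)*(1736628 - 1649285) = -3351573*87343 = -292736440539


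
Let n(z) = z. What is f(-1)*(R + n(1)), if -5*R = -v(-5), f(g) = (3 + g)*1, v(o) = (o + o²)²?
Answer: 162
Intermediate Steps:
f(g) = 3 + g
R = 80 (R = -(-1)*(-5)²*(1 - 5)²/5 = -(-1)*25*(-4)²/5 = -(-1)*25*16/5 = -(-1)*400/5 = -⅕*(-400) = 80)
f(-1)*(R + n(1)) = (3 - 1)*(80 + 1) = 2*81 = 162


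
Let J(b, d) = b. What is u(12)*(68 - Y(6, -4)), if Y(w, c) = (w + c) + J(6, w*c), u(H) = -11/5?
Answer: -132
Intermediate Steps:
u(H) = -11/5 (u(H) = -11*⅕ = -11/5)
Y(w, c) = 6 + c + w (Y(w, c) = (w + c) + 6 = (c + w) + 6 = 6 + c + w)
u(12)*(68 - Y(6, -4)) = -11*(68 - (6 - 4 + 6))/5 = -11*(68 - 1*8)/5 = -11*(68 - 8)/5 = -11/5*60 = -132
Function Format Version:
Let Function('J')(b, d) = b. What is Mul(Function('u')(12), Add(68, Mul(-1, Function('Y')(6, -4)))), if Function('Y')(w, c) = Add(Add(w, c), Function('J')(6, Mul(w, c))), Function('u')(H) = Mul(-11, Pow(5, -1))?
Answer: -132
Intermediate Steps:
Function('u')(H) = Rational(-11, 5) (Function('u')(H) = Mul(-11, Rational(1, 5)) = Rational(-11, 5))
Function('Y')(w, c) = Add(6, c, w) (Function('Y')(w, c) = Add(Add(w, c), 6) = Add(Add(c, w), 6) = Add(6, c, w))
Mul(Function('u')(12), Add(68, Mul(-1, Function('Y')(6, -4)))) = Mul(Rational(-11, 5), Add(68, Mul(-1, Add(6, -4, 6)))) = Mul(Rational(-11, 5), Add(68, Mul(-1, 8))) = Mul(Rational(-11, 5), Add(68, -8)) = Mul(Rational(-11, 5), 60) = -132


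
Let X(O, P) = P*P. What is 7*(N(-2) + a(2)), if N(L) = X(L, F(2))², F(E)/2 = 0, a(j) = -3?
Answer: -21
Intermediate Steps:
F(E) = 0 (F(E) = 2*0 = 0)
X(O, P) = P²
N(L) = 0 (N(L) = (0²)² = 0² = 0)
7*(N(-2) + a(2)) = 7*(0 - 3) = 7*(-3) = -21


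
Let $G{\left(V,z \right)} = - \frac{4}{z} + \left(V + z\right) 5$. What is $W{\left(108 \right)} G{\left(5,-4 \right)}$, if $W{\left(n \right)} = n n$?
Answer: $69984$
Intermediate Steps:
$W{\left(n \right)} = n^{2}$
$G{\left(V,z \right)} = - \frac{4}{z} + 5 V + 5 z$ ($G{\left(V,z \right)} = - \frac{4}{z} + \left(5 V + 5 z\right) = - \frac{4}{z} + 5 V + 5 z$)
$W{\left(108 \right)} G{\left(5,-4 \right)} = 108^{2} \frac{-4 + 5 \left(-4\right) \left(5 - 4\right)}{-4} = 11664 \left(- \frac{-4 + 5 \left(-4\right) 1}{4}\right) = 11664 \left(- \frac{-4 - 20}{4}\right) = 11664 \left(\left(- \frac{1}{4}\right) \left(-24\right)\right) = 11664 \cdot 6 = 69984$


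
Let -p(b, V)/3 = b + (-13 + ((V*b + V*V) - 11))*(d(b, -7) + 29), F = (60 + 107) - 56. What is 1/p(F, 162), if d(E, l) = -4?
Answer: -1/3315483 ≈ -3.0162e-7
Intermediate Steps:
F = 111 (F = 167 - 56 = 111)
p(b, V) = 1800 - 75*V**2 - 3*b - 75*V*b (p(b, V) = -3*(b + (-13 + ((V*b + V*V) - 11))*(-4 + 29)) = -3*(b + (-13 + ((V*b + V**2) - 11))*25) = -3*(b + (-13 + ((V**2 + V*b) - 11))*25) = -3*(b + (-13 + (-11 + V**2 + V*b))*25) = -3*(b + (-24 + V**2 + V*b)*25) = -3*(b + (-600 + 25*V**2 + 25*V*b)) = -3*(-600 + b + 25*V**2 + 25*V*b) = 1800 - 75*V**2 - 3*b - 75*V*b)
1/p(F, 162) = 1/(1800 - 75*162**2 - 3*111 - 75*162*111) = 1/(1800 - 75*26244 - 333 - 1348650) = 1/(1800 - 1968300 - 333 - 1348650) = 1/(-3315483) = -1/3315483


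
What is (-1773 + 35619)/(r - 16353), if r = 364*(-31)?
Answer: -33846/27637 ≈ -1.2247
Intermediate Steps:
r = -11284
(-1773 + 35619)/(r - 16353) = (-1773 + 35619)/(-11284 - 16353) = 33846/(-27637) = 33846*(-1/27637) = -33846/27637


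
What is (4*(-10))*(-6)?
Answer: 240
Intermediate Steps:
(4*(-10))*(-6) = -40*(-6) = 240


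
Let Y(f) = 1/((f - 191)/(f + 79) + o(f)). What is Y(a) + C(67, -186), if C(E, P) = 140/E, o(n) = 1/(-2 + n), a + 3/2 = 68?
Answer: 633449/704371 ≈ 0.89931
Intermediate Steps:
a = 133/2 (a = -3/2 + 68 = 133/2 ≈ 66.500)
Y(f) = 1/(1/(-2 + f) + (-191 + f)/(79 + f)) (Y(f) = 1/((f - 191)/(f + 79) + 1/(-2 + f)) = 1/((-191 + f)/(79 + f) + 1/(-2 + f)) = 1/(1/(-2 + f) + (-191 + f)/(79 + f)))
Y(a) + C(67, -186) = (-2 + 133/2)*(79 + 133/2)/(79 + 133/2 + (-191 + 133/2)*(-2 + 133/2)) + 140/67 = (129/2)*(291/2)/(79 + 133/2 - 249/2*129/2) + 140*(1/67) = (129/2)*(291/2)/(79 + 133/2 - 32121/4) + 140/67 = (129/2)*(291/2)/(-31539/4) + 140/67 = -4/31539*129/2*291/2 + 140/67 = -12513/10513 + 140/67 = 633449/704371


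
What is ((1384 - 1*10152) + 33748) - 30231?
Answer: -5251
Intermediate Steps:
((1384 - 1*10152) + 33748) - 30231 = ((1384 - 10152) + 33748) - 30231 = (-8768 + 33748) - 30231 = 24980 - 30231 = -5251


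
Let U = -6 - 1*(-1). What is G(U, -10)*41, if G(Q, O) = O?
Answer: -410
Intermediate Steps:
U = -5 (U = -6 + 1 = -5)
G(U, -10)*41 = -10*41 = -410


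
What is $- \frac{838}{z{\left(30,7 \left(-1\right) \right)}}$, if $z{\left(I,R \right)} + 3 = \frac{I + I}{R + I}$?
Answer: $\frac{19274}{9} \approx 2141.6$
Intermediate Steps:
$z{\left(I,R \right)} = -3 + \frac{2 I}{I + R}$ ($z{\left(I,R \right)} = -3 + \frac{I + I}{R + I} = -3 + \frac{2 I}{I + R}$)
$- \frac{838}{z{\left(30,7 \left(-1\right) \right)}} = - \frac{838}{\frac{1}{30 + 7 \left(-1\right)} \left(\left(-1\right) 30 - 3 \cdot 7 \left(-1\right)\right)} = - \frac{838}{\frac{1}{30 - 7} \left(-30 - -21\right)} = - \frac{838}{\frac{1}{23} \left(-30 + 21\right)} = - \frac{838}{\frac{1}{23} \left(-9\right)} = - \frac{838}{- \frac{9}{23}} = \left(-838\right) \left(- \frac{23}{9}\right) = \frac{19274}{9}$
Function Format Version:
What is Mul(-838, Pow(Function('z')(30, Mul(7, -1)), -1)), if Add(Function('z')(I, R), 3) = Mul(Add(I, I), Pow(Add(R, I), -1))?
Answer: Rational(19274, 9) ≈ 2141.6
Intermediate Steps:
Function('z')(I, R) = Add(-3, Mul(2, I, Pow(Add(I, R), -1))) (Function('z')(I, R) = Add(-3, Mul(Add(I, I), Pow(Add(R, I), -1))) = Add(-3, Mul(Mul(2, I), Pow(Add(I, R), -1))) = Add(-3, Mul(2, I, Pow(Add(I, R), -1))))
Mul(-838, Pow(Function('z')(30, Mul(7, -1)), -1)) = Mul(-838, Pow(Mul(Pow(Add(30, Mul(7, -1)), -1), Add(Mul(-1, 30), Mul(-3, Mul(7, -1)))), -1)) = Mul(-838, Pow(Mul(Pow(Add(30, -7), -1), Add(-30, Mul(-3, -7))), -1)) = Mul(-838, Pow(Mul(Pow(23, -1), Add(-30, 21)), -1)) = Mul(-838, Pow(Mul(Rational(1, 23), -9), -1)) = Mul(-838, Pow(Rational(-9, 23), -1)) = Mul(-838, Rational(-23, 9)) = Rational(19274, 9)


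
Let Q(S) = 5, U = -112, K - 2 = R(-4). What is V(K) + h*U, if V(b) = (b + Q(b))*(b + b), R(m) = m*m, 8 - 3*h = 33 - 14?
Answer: 3716/3 ≈ 1238.7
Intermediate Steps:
h = -11/3 (h = 8/3 - (33 - 14)/3 = 8/3 - 1/3*19 = 8/3 - 19/3 = -11/3 ≈ -3.6667)
R(m) = m**2
K = 18 (K = 2 + (-4)**2 = 2 + 16 = 18)
V(b) = 2*b*(5 + b) (V(b) = (b + 5)*(b + b) = (5 + b)*(2*b) = 2*b*(5 + b))
V(K) + h*U = 2*18*(5 + 18) - 11/3*(-112) = 2*18*23 + 1232/3 = 828 + 1232/3 = 3716/3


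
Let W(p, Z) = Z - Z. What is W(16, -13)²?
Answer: 0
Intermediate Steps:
W(p, Z) = 0
W(16, -13)² = 0² = 0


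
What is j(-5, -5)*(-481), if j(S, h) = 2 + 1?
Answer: -1443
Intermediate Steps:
j(S, h) = 3
j(-5, -5)*(-481) = 3*(-481) = -1443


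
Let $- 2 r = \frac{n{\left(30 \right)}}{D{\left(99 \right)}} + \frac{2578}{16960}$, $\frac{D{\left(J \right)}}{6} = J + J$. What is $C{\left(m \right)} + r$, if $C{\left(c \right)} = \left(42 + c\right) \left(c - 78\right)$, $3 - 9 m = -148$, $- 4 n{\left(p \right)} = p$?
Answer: $- \frac{54379423039}{15111360} \approx -3598.6$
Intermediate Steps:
$n{\left(p \right)} = - \frac{p}{4}$
$D{\left(J \right)} = 12 J$ ($D{\left(J \right)} = 6 \left(J + J\right) = 6 \cdot 2 J = 12 J$)
$m = \frac{151}{9}$ ($m = \frac{1}{3} - - \frac{148}{9} = \frac{1}{3} + \frac{148}{9} = \frac{151}{9} \approx 16.778$)
$r = - \frac{122311}{1679040}$ ($r = - \frac{\frac{\left(- \frac{1}{4}\right) 30}{12 \cdot 99} + \frac{2578}{16960}}{2} = - \frac{- \frac{15}{2 \cdot 1188} + 2578 \cdot \frac{1}{16960}}{2} = - \frac{\left(- \frac{15}{2}\right) \frac{1}{1188} + \frac{1289}{8480}}{2} = - \frac{- \frac{5}{792} + \frac{1289}{8480}}{2} = \left(- \frac{1}{2}\right) \frac{122311}{839520} = - \frac{122311}{1679040} \approx -0.072846$)
$C{\left(c \right)} = \left(-78 + c\right) \left(42 + c\right)$ ($C{\left(c \right)} = \left(42 + c\right) \left(-78 + c\right) = \left(-78 + c\right) \left(42 + c\right)$)
$C{\left(m \right)} + r = \left(-3276 + \left(\frac{151}{9}\right)^{2} - 604\right) - \frac{122311}{1679040} = \left(-3276 + \frac{22801}{81} - 604\right) - \frac{122311}{1679040} = - \frac{291479}{81} - \frac{122311}{1679040} = - \frac{54379423039}{15111360}$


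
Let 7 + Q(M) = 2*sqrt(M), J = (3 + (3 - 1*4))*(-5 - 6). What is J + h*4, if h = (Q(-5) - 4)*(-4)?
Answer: 154 - 32*I*sqrt(5) ≈ 154.0 - 71.554*I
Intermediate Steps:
J = -22 (J = (3 + (3 - 4))*(-11) = (3 - 1)*(-11) = 2*(-11) = -22)
Q(M) = -7 + 2*sqrt(M)
h = 44 - 8*I*sqrt(5) (h = ((-7 + 2*sqrt(-5)) - 4)*(-4) = ((-7 + 2*(I*sqrt(5))) - 4)*(-4) = ((-7 + 2*I*sqrt(5)) - 4)*(-4) = (-11 + 2*I*sqrt(5))*(-4) = 44 - 8*I*sqrt(5) ≈ 44.0 - 17.889*I)
J + h*4 = -22 + (44 - 8*I*sqrt(5))*4 = -22 + (176 - 32*I*sqrt(5)) = 154 - 32*I*sqrt(5)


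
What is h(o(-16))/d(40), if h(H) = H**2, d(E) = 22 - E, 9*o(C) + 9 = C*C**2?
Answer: -16851025/1458 ≈ -11558.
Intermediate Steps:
o(C) = -1 + C**3/9 (o(C) = -1 + (C*C**2)/9 = -1 + C**3/9)
h(o(-16))/d(40) = (-1 + (1/9)*(-16)**3)**2/(22 - 1*40) = (-1 + (1/9)*(-4096))**2/(22 - 40) = (-1 - 4096/9)**2/(-18) = (-4105/9)**2*(-1/18) = (16851025/81)*(-1/18) = -16851025/1458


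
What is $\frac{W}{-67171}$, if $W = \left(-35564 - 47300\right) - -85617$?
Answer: $- \frac{2753}{67171} \approx -0.040985$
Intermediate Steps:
$W = 2753$ ($W = -82864 + 85617 = 2753$)
$\frac{W}{-67171} = \frac{2753}{-67171} = 2753 \left(- \frac{1}{67171}\right) = - \frac{2753}{67171}$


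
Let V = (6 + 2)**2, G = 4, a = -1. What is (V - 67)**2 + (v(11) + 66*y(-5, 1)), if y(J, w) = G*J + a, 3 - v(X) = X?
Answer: -1385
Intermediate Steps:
v(X) = 3 - X
V = 64 (V = 8**2 = 64)
y(J, w) = -1 + 4*J (y(J, w) = 4*J - 1 = -1 + 4*J)
(V - 67)**2 + (v(11) + 66*y(-5, 1)) = (64 - 67)**2 + ((3 - 1*11) + 66*(-1 + 4*(-5))) = (-3)**2 + ((3 - 11) + 66*(-1 - 20)) = 9 + (-8 + 66*(-21)) = 9 + (-8 - 1386) = 9 - 1394 = -1385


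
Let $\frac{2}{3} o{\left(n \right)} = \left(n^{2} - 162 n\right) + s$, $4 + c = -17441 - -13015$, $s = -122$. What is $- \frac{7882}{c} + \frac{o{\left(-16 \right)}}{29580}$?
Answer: $\frac{288809}{150620} \approx 1.9175$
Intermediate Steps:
$c = -4430$ ($c = -4 - 4426 = -4430$)
$o{\left(n \right)} = -183 - 243 n + \frac{3 n^{2}}{2}$ ($o{\left(n \right)} = \frac{3 \left(\left(n^{2} - 162 n\right) - 122\right)}{2} = \frac{3 \left(-122 + n^{2} - 162 n\right)}{2} = -183 - 243 n + \frac{3 n^{2}}{2}$)
$- \frac{7882}{c} + \frac{o{\left(-16 \right)}}{29580} = - \frac{7882}{-4430} + \frac{-183 - -3888 + \frac{3 \left(-16\right)^{2}}{2}}{29580} = \left(-7882\right) \left(- \frac{1}{4430}\right) + \left(-183 + 3888 + \frac{3}{2} \cdot 256\right) \frac{1}{29580} = \frac{3941}{2215} + \left(-183 + 3888 + 384\right) \frac{1}{29580} = \frac{3941}{2215} + 4089 \cdot \frac{1}{29580} = \frac{3941}{2215} + \frac{47}{340} = \frac{288809}{150620}$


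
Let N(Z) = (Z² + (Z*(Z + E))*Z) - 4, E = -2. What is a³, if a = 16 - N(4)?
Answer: -21952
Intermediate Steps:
N(Z) = -4 + Z² + Z²*(-2 + Z) (N(Z) = (Z² + (Z*(Z - 2))*Z) - 4 = (Z² + (Z*(-2 + Z))*Z) - 4 = (Z² + Z²*(-2 + Z)) - 4 = -4 + Z² + Z²*(-2 + Z))
a = -28 (a = 16 - (-4 + 4³ - 1*4²) = 16 - (-4 + 64 - 1*16) = 16 - (-4 + 64 - 16) = 16 - 1*44 = 16 - 44 = -28)
a³ = (-28)³ = -21952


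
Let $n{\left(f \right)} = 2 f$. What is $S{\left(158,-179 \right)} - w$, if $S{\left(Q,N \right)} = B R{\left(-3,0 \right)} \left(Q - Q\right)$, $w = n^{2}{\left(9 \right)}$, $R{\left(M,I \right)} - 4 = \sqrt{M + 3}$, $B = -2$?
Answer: $-324$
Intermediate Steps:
$R{\left(M,I \right)} = 4 + \sqrt{3 + M}$ ($R{\left(M,I \right)} = 4 + \sqrt{M + 3} = 4 + \sqrt{3 + M}$)
$w = 324$ ($w = \left(2 \cdot 9\right)^{2} = 18^{2} = 324$)
$S{\left(Q,N \right)} = 0$ ($S{\left(Q,N \right)} = - 2 \left(4 + \sqrt{3 - 3}\right) \left(Q - Q\right) = - 2 \left(4 + \sqrt{0}\right) 0 = - 2 \left(4 + 0\right) 0 = \left(-2\right) 4 \cdot 0 = \left(-8\right) 0 = 0$)
$S{\left(158,-179 \right)} - w = 0 - 324 = -324$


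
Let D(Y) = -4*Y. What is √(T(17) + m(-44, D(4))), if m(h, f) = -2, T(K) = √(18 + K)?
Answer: √(-2 + √35) ≈ 1.9789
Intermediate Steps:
√(T(17) + m(-44, D(4))) = √(√(18 + 17) - 2) = √(√35 - 2) = √(-2 + √35)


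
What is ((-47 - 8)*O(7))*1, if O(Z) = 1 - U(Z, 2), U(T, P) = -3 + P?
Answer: -110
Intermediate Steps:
O(Z) = 2 (O(Z) = 1 - (-3 + 2) = 1 - 1*(-1) = 1 + 1 = 2)
((-47 - 8)*O(7))*1 = ((-47 - 8)*2)*1 = -55*2*1 = -110*1 = -110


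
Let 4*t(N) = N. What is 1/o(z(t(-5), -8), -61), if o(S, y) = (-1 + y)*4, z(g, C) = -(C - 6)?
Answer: -1/248 ≈ -0.0040323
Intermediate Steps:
t(N) = N/4
z(g, C) = 6 - C (z(g, C) = -(-6 + C) = 6 - C)
o(S, y) = -4 + 4*y
1/o(z(t(-5), -8), -61) = 1/(-4 + 4*(-61)) = 1/(-4 - 244) = 1/(-248) = -1/248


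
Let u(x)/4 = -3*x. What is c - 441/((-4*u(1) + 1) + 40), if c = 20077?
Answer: 1786412/89 ≈ 20072.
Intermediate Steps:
u(x) = -12*x (u(x) = 4*(-3*x) = -12*x)
c - 441/((-4*u(1) + 1) + 40) = 20077 - 441/((-(-48) + 1) + 40) = 20077 - 441/((-4*(-12) + 1) + 40) = 20077 - 441/((48 + 1) + 40) = 20077 - 441/(49 + 40) = 20077 - 441/89 = 1786412/89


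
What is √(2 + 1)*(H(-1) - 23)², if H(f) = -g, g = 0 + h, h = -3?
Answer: 400*√3 ≈ 692.82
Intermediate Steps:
g = -3 (g = 0 - 3 = -3)
H(f) = 3 (H(f) = -1*(-3) = 3)
√(2 + 1)*(H(-1) - 23)² = √(2 + 1)*(3 - 23)² = √3*(-20)² = √3*400 = 400*√3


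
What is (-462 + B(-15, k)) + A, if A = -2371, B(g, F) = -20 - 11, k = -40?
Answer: -2864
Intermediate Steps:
B(g, F) = -31
(-462 + B(-15, k)) + A = (-462 - 31) - 2371 = -493 - 2371 = -2864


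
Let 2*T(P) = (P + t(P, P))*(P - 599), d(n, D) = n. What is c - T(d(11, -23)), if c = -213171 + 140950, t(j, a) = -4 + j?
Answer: -66929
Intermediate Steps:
T(P) = (-599 + P)*(-4 + 2*P)/2 (T(P) = ((P + (-4 + P))*(P - 599))/2 = ((-4 + 2*P)*(-599 + P))/2 = ((-599 + P)*(-4 + 2*P))/2 = (-599 + P)*(-4 + 2*P)/2)
c = -72221
c - T(d(11, -23)) = -72221 - (1198 + 11² - 601*11) = -72221 - (1198 + 121 - 6611) = -72221 - 1*(-5292) = -72221 + 5292 = -66929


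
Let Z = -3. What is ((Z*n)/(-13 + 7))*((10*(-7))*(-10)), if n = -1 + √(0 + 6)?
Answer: -350 + 350*√6 ≈ 507.32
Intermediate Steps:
n = -1 + √6 ≈ 1.4495
((Z*n)/(-13 + 7))*((10*(-7))*(-10)) = ((-3*(-1 + √6))/(-13 + 7))*((10*(-7))*(-10)) = ((3 - 3*√6)/(-6))*(-70*(-10)) = ((3 - 3*√6)*(-⅙))*700 = (-½ + √6/2)*700 = -350 + 350*√6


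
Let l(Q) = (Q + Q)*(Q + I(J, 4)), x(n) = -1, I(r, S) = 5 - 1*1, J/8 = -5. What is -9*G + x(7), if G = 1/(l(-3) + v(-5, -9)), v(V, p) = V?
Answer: -2/11 ≈ -0.18182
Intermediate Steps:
J = -40 (J = 8*(-5) = -40)
I(r, S) = 4 (I(r, S) = 5 - 1 = 4)
l(Q) = 2*Q*(4 + Q) (l(Q) = (Q + Q)*(Q + 4) = (2*Q)*(4 + Q) = 2*Q*(4 + Q))
G = -1/11 (G = 1/(2*(-3)*(4 - 3) - 5) = 1/(2*(-3)*1 - 5) = 1/(-6 - 5) = 1/(-11) = -1/11 ≈ -0.090909)
-9*G + x(7) = -9*(-1/11) - 1 = 9/11 - 1 = -2/11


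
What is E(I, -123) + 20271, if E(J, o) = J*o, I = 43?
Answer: 14982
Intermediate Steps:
E(I, -123) + 20271 = 43*(-123) + 20271 = -5289 + 20271 = 14982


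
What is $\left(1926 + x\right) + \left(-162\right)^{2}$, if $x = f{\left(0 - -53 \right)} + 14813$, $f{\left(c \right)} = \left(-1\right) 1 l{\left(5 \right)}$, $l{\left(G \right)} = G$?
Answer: $42978$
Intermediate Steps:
$f{\left(c \right)} = -5$ ($f{\left(c \right)} = \left(-1\right) 1 \cdot 5 = \left(-1\right) 5 = -5$)
$x = 14808$ ($x = -5 + 14813 = 14808$)
$\left(1926 + x\right) + \left(-162\right)^{2} = \left(1926 + 14808\right) + \left(-162\right)^{2} = 16734 + 26244 = 42978$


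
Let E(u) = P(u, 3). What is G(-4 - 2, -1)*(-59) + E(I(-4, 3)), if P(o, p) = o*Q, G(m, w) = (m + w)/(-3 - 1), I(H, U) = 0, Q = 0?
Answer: -413/4 ≈ -103.25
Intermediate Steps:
G(m, w) = -m/4 - w/4 (G(m, w) = (m + w)/(-4) = (m + w)*(-¼) = -m/4 - w/4)
P(o, p) = 0 (P(o, p) = o*0 = 0)
E(u) = 0
G(-4 - 2, -1)*(-59) + E(I(-4, 3)) = (-(-4 - 2)/4 - ¼*(-1))*(-59) + 0 = (-¼*(-6) + ¼)*(-59) + 0 = (3/2 + ¼)*(-59) + 0 = (7/4)*(-59) + 0 = -413/4 + 0 = -413/4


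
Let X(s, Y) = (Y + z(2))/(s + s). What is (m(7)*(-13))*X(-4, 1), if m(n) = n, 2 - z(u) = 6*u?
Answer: -819/8 ≈ -102.38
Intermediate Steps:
z(u) = 2 - 6*u
X(s, Y) = (-10 + Y)/(2*s) (X(s, Y) = (Y + (2 - 6*2))/(s + s) = (Y + (2 - 12))/((2*s)) = (Y - 10)*(1/(2*s)) = (-10 + Y)*(1/(2*s)) = (-10 + Y)/(2*s))
(m(7)*(-13))*X(-4, 1) = (7*(-13))*((½)*(-10 + 1)/(-4)) = -91*(-1)*(-9)/(2*4) = -91*9/8 = -819/8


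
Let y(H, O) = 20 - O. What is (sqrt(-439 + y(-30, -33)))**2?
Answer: -386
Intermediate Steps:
(sqrt(-439 + y(-30, -33)))**2 = (sqrt(-439 + (20 - 1*(-33))))**2 = (sqrt(-439 + (20 + 33)))**2 = (sqrt(-439 + 53))**2 = (sqrt(-386))**2 = (I*sqrt(386))**2 = -386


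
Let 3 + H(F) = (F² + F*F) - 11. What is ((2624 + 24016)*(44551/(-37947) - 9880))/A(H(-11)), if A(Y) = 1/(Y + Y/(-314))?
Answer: -9139128800735520/152761 ≈ -5.9826e+10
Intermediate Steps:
H(F) = -14 + 2*F² (H(F) = -3 + ((F² + F*F) - 11) = -3 + ((F² + F²) - 11) = -3 + (2*F² - 11) = -3 + (-11 + 2*F²) = -14 + 2*F²)
A(Y) = 314/(313*Y) (A(Y) = 1/(Y + Y*(-1/314)) = 1/(Y - Y/314) = 1/(313*Y/314) = 314/(313*Y))
((2624 + 24016)*(44551/(-37947) - 9880))/A(H(-11)) = ((2624 + 24016)*(44551/(-37947) - 9880))/((314/(313*(-14 + 2*(-11)²)))) = (26640*(44551*(-1/37947) - 9880))/((314/(313*(-14 + 2*121)))) = (26640*(-3427/2919 - 9880))/((314/(313*(-14 + 242)))) = (26640*(-28843147/2919))/(((314/313)/228)) = -256127145360/(973*((314/313)*(1/228))) = -256127145360/(973*157/35682) = -256127145360/973*35682/157 = -9139128800735520/152761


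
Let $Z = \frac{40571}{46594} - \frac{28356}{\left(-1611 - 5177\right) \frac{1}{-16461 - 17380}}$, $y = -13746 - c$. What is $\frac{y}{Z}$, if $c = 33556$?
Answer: $\frac{3740169991436}{11177778121319} \approx 0.33461$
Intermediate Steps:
$y = -47302$ ($y = -13746 - 33556 = -47302$)
$Z = - \frac{11177778121319}{79070018}$ ($Z = 40571 \cdot \frac{1}{46594} - \frac{28356}{\left(-6788\right) \frac{1}{-33841}} = \frac{40571}{46594} - \frac{28356}{\left(-6788\right) \left(- \frac{1}{33841}\right)} = \frac{40571}{46594} - \frac{28356}{\frac{6788}{33841}} = \frac{40571}{46594} - \frac{239898849}{1697} = - \frac{11177778121319}{79070018} \approx -1.4137 \cdot 10^{5}$)
$\frac{y}{Z} = - \frac{47302}{- \frac{11177778121319}{79070018}} = \left(-47302\right) \left(- \frac{79070018}{11177778121319}\right) = \frac{3740169991436}{11177778121319}$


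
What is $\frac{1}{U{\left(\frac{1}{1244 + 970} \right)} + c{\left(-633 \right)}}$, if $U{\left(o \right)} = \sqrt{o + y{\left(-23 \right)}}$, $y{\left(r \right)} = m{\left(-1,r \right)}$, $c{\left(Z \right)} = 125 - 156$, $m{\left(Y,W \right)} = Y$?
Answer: $- \frac{68634}{2129867} - \frac{3 i \sqrt{544398}}{2129867} \approx -0.032225 - 0.0010393 i$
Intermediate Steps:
$c{\left(Z \right)} = -31$ ($c{\left(Z \right)} = 125 - 156 = -31$)
$y{\left(r \right)} = -1$
$U{\left(o \right)} = \sqrt{-1 + o}$ ($U{\left(o \right)} = \sqrt{o - 1} = \sqrt{-1 + o}$)
$\frac{1}{U{\left(\frac{1}{1244 + 970} \right)} + c{\left(-633 \right)}} = \frac{1}{\sqrt{-1 + \frac{1}{1244 + 970}} - 31} = \frac{1}{\sqrt{-1 + \frac{1}{2214}} - 31} = \frac{1}{\sqrt{- \frac{2213}{2214}} - 31} = \frac{1}{\frac{i \sqrt{544398}}{738} - 31} = \frac{1}{-31 + \frac{i \sqrt{544398}}{738}}$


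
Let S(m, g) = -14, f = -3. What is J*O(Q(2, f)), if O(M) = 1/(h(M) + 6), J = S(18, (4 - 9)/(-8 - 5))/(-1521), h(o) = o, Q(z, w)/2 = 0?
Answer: 7/4563 ≈ 0.0015341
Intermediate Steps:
Q(z, w) = 0 (Q(z, w) = 2*0 = 0)
J = 14/1521 (J = -14/(-1521) = -14*(-1/1521) = 14/1521 ≈ 0.0092045)
O(M) = 1/(6 + M) (O(M) = 1/(M + 6) = 1/(6 + M))
J*O(Q(2, f)) = 14/(1521*(6 + 0)) = (14/1521)/6 = (14/1521)*(⅙) = 7/4563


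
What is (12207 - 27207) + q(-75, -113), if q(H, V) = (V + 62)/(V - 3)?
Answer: -1739949/116 ≈ -15000.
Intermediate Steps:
q(H, V) = (62 + V)/(-3 + V)
(12207 - 27207) + q(-75, -113) = (12207 - 27207) + (62 - 113)/(-3 - 113) = -15000 - 51/(-116) = -15000 - 1/116*(-51) = -15000 + 51/116 = -1739949/116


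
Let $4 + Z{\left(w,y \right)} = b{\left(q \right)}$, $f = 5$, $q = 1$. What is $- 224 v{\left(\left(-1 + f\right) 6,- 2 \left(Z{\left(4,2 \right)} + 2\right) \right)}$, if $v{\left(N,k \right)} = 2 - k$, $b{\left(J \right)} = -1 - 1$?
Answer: $1344$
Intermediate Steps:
$b{\left(J \right)} = -2$
$Z{\left(w,y \right)} = -6$ ($Z{\left(w,y \right)} = -4 - 2 = -6$)
$- 224 v{\left(\left(-1 + f\right) 6,- 2 \left(Z{\left(4,2 \right)} + 2\right) \right)} = - 224 \left(2 - - 2 \left(-6 + 2\right)\right) = - 224 \left(2 - \left(-2\right) \left(-4\right)\right) = - 224 \left(2 - 8\right) = \left(-224\right) \left(-6\right) = 1344$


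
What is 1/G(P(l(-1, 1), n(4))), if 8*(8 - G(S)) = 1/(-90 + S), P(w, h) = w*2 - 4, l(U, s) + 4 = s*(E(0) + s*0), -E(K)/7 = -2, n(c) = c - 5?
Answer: 592/4737 ≈ 0.12497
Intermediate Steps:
n(c) = -5 + c
E(K) = 14 (E(K) = -7*(-2) = 14)
l(U, s) = -4 + 14*s (l(U, s) = -4 + s*(14 + s*0) = -4 + s*(14 + 0) = -4 + s*14 = -4 + 14*s)
P(w, h) = -4 + 2*w (P(w, h) = 2*w - 4 = -4 + 2*w)
G(S) = 8 - 1/(8*(-90 + S))
1/G(P(l(-1, 1), n(4))) = 1/((-5761 + 64*(-4 + 2*(-4 + 14*1)))/(8*(-90 + (-4 + 2*(-4 + 14*1))))) = 1/((-5761 + 64*(-4 + 2*(-4 + 14)))/(8*(-90 + (-4 + 2*(-4 + 14))))) = 1/((-5761 + 64*(-4 + 2*10))/(8*(-90 + (-4 + 2*10)))) = 1/((-5761 + 64*(-4 + 20))/(8*(-90 + (-4 + 20)))) = 1/((-5761 + 64*16)/(8*(-90 + 16))) = 1/((⅛)*(-5761 + 1024)/(-74)) = 1/((⅛)*(-1/74)*(-4737)) = 1/(4737/592) = 592/4737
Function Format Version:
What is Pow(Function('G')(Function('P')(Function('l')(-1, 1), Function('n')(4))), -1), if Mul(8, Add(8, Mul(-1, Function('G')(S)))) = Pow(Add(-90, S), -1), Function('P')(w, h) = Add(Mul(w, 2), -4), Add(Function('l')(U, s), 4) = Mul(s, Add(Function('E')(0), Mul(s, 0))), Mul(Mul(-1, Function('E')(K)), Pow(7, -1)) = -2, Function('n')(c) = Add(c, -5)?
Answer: Rational(592, 4737) ≈ 0.12497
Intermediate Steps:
Function('n')(c) = Add(-5, c)
Function('E')(K) = 14 (Function('E')(K) = Mul(-7, -2) = 14)
Function('l')(U, s) = Add(-4, Mul(14, s)) (Function('l')(U, s) = Add(-4, Mul(s, Add(14, Mul(s, 0)))) = Add(-4, Mul(s, Add(14, 0))) = Add(-4, Mul(s, 14)) = Add(-4, Mul(14, s)))
Function('P')(w, h) = Add(-4, Mul(2, w)) (Function('P')(w, h) = Add(Mul(2, w), -4) = Add(-4, Mul(2, w)))
Function('G')(S) = Add(8, Mul(Rational(-1, 8), Pow(Add(-90, S), -1)))
Pow(Function('G')(Function('P')(Function('l')(-1, 1), Function('n')(4))), -1) = Pow(Mul(Rational(1, 8), Pow(Add(-90, Add(-4, Mul(2, Add(-4, Mul(14, 1))))), -1), Add(-5761, Mul(64, Add(-4, Mul(2, Add(-4, Mul(14, 1))))))), -1) = Pow(Mul(Rational(1, 8), Pow(Add(-90, Add(-4, Mul(2, Add(-4, 14)))), -1), Add(-5761, Mul(64, Add(-4, Mul(2, Add(-4, 14)))))), -1) = Pow(Mul(Rational(1, 8), Pow(Add(-90, Add(-4, Mul(2, 10))), -1), Add(-5761, Mul(64, Add(-4, Mul(2, 10))))), -1) = Pow(Mul(Rational(1, 8), Pow(Add(-90, Add(-4, 20)), -1), Add(-5761, Mul(64, Add(-4, 20)))), -1) = Pow(Mul(Rational(1, 8), Pow(Add(-90, 16), -1), Add(-5761, Mul(64, 16))), -1) = Pow(Mul(Rational(1, 8), Pow(-74, -1), Add(-5761, 1024)), -1) = Pow(Mul(Rational(1, 8), Rational(-1, 74), -4737), -1) = Pow(Rational(4737, 592), -1) = Rational(592, 4737)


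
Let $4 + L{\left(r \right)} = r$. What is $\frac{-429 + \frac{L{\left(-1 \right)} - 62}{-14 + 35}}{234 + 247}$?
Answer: $- \frac{9076}{10101} \approx -0.89853$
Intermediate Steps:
$L{\left(r \right)} = -4 + r$
$\frac{-429 + \frac{L{\left(-1 \right)} - 62}{-14 + 35}}{234 + 247} = \frac{-429 + \frac{\left(-4 - 1\right) - 62}{-14 + 35}}{234 + 247} = \frac{-429 + \frac{-5 - 62}{21}}{481} = \left(-429 - \frac{67}{21}\right) \frac{1}{481} = \left(- \frac{9076}{21}\right) \frac{1}{481} = - \frac{9076}{10101}$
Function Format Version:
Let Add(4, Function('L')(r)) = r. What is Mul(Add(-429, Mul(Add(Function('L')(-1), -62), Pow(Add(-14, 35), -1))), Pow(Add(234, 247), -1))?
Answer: Rational(-9076, 10101) ≈ -0.89853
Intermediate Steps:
Function('L')(r) = Add(-4, r)
Mul(Add(-429, Mul(Add(Function('L')(-1), -62), Pow(Add(-14, 35), -1))), Pow(Add(234, 247), -1)) = Mul(Add(-429, Mul(Add(Add(-4, -1), -62), Pow(Add(-14, 35), -1))), Pow(Add(234, 247), -1)) = Mul(Add(-429, Mul(Add(-5, -62), Pow(21, -1))), Pow(481, -1)) = Mul(Add(-429, Mul(-67, Rational(1, 21))), Rational(1, 481)) = Mul(Add(-429, Rational(-67, 21)), Rational(1, 481)) = Mul(Rational(-9076, 21), Rational(1, 481)) = Rational(-9076, 10101)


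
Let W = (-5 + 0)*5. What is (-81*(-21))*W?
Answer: -42525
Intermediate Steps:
W = -25 (W = -5*5 = -25)
(-81*(-21))*W = -81*(-21)*(-25) = 1701*(-25) = -42525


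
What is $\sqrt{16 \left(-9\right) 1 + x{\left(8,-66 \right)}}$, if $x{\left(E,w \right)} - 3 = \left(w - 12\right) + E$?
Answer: $i \sqrt{211} \approx 14.526 i$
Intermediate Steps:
$x{\left(E,w \right)} = -9 + E + w$ ($x{\left(E,w \right)} = 3 + \left(\left(w - 12\right) + E\right) = 3 + \left(\left(-12 + w\right) + E\right) = 3 + \left(-12 + E + w\right) = -9 + E + w$)
$\sqrt{16 \left(-9\right) 1 + x{\left(8,-66 \right)}} = \sqrt{16 \left(-9\right) 1 - 67} = \sqrt{\left(-144\right) 1 - 67} = \sqrt{-144 - 67} = \sqrt{-211} = i \sqrt{211}$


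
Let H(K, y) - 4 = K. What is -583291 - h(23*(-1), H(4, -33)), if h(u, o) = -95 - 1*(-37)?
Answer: -583233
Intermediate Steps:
H(K, y) = 4 + K
h(u, o) = -58 (h(u, o) = -95 + 37 = -58)
-583291 - h(23*(-1), H(4, -33)) = -583291 - 1*(-58) = -583291 + 58 = -583233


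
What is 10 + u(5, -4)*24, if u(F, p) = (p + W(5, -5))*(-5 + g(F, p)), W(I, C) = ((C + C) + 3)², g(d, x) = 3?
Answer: -2150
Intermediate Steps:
W(I, C) = (3 + 2*C)² (W(I, C) = (2*C + 3)² = (3 + 2*C)²)
u(F, p) = -98 - 2*p (u(F, p) = (p + (3 + 2*(-5))²)*(-5 + 3) = (p + (3 - 10)²)*(-2) = (p + (-7)²)*(-2) = (p + 49)*(-2) = (49 + p)*(-2) = -98 - 2*p)
10 + u(5, -4)*24 = 10 + (-98 - 2*(-4))*24 = 10 + (-98 + 8)*24 = 10 - 90*24 = 10 - 2160 = -2150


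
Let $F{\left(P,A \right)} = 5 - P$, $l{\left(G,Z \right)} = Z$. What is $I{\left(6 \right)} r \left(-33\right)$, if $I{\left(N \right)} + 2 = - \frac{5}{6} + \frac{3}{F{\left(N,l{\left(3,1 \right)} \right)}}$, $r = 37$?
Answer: $\frac{14245}{2} \approx 7122.5$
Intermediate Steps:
$I{\left(N \right)} = - \frac{17}{6} + \frac{3}{5 - N}$ ($I{\left(N \right)} = -2 + \left(- \frac{5}{6} + \frac{3}{5 - N}\right) = -2 + \left(\left(-5\right) \frac{1}{6} + \frac{3}{5 - N}\right) = -2 - \left(\frac{5}{6} - \frac{3}{5 - N}\right) = - \frac{17}{6} + \frac{3}{5 - N}$)
$I{\left(6 \right)} r \left(-33\right) = \frac{67 - 102}{6 \left(-5 + 6\right)} 37 \left(-33\right) = \frac{67 - 102}{6 \cdot 1} \cdot 37 \left(-33\right) = \frac{1}{6} \cdot 1 \left(-35\right) 37 \left(-33\right) = \left(- \frac{35}{6}\right) 37 \left(-33\right) = \left(- \frac{1295}{6}\right) \left(-33\right) = \frac{14245}{2}$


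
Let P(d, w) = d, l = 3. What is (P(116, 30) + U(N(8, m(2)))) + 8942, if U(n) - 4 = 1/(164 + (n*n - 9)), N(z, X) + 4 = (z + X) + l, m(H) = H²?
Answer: 2501113/276 ≈ 9062.0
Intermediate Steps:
N(z, X) = -1 + X + z (N(z, X) = -4 + ((z + X) + 3) = -4 + ((X + z) + 3) = -4 + (3 + X + z) = -1 + X + z)
U(n) = 4 + 1/(155 + n²) (U(n) = 4 + 1/(164 + (n*n - 9)) = 4 + 1/(164 + (n² - 9)) = 4 + 1/(164 + (-9 + n²)) = 4 + 1/(155 + n²))
(P(116, 30) + U(N(8, m(2)))) + 8942 = (116 + (621 + 4*(-1 + 2² + 8)²)/(155 + (-1 + 2² + 8)²)) + 8942 = (116 + (621 + 4*(-1 + 4 + 8)²)/(155 + (-1 + 4 + 8)²)) + 8942 = (116 + (621 + 4*11²)/(155 + 11²)) + 8942 = (116 + (621 + 4*121)/(155 + 121)) + 8942 = (116 + (621 + 484)/276) + 8942 = (116 + (1/276)*1105) + 8942 = (116 + 1105/276) + 8942 = 33121/276 + 8942 = 2501113/276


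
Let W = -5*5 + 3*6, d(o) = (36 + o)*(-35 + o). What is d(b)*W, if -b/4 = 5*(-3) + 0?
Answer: -16800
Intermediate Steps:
b = 60 (b = -4*(5*(-3) + 0) = -4*(-15 + 0) = -4*(-15) = 60)
d(o) = (-35 + o)*(36 + o)
W = -7 (W = -25 + 18 = -7)
d(b)*W = (-1260 + 60 + 60**2)*(-7) = (-1260 + 60 + 3600)*(-7) = 2400*(-7) = -16800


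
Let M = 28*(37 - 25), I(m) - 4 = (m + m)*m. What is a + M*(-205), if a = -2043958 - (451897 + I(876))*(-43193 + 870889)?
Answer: -1644346854326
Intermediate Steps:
I(m) = 4 + 2*m**2 (I(m) = 4 + (m + m)*m = 4 + (2*m)*m = 4 + 2*m**2)
M = 336 (M = 28*12 = 336)
a = -1644346785446 (a = -2043958 - (451897 + (4 + 2*876**2))*(-43193 + 870889) = -2043958 - (451897 + (4 + 2*767376))*827696 = -2043958 - (451897 + (4 + 1534752))*827696 = -2043958 - (451897 + 1534756)*827696 = -2043958 - 1986653*827696 = -2043958 - 1*1644344741488 = -2043958 - 1644344741488 = -1644346785446)
a + M*(-205) = -1644346785446 + 336*(-205) = -1644346785446 - 68880 = -1644346854326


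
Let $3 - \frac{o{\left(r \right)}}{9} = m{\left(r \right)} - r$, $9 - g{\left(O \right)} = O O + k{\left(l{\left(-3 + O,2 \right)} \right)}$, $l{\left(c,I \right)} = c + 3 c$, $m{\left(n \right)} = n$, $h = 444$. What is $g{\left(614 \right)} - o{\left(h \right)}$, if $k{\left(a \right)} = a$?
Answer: $-379458$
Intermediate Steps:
$l{\left(c,I \right)} = 4 c$
$g{\left(O \right)} = 21 - O^{2} - 4 O$ ($g{\left(O \right)} = 9 - \left(O O + 4 \left(-3 + O\right)\right) = 9 - \left(O^{2} + \left(-12 + 4 O\right)\right) = 9 - \left(-12 + O^{2} + 4 O\right) = 21 - O^{2} - 4 O$)
$o{\left(r \right)} = 27$ ($o{\left(r \right)} = 27 - 9 \left(r - r\right) = 27 - 0 = 27 + 0 = 27$)
$g{\left(614 \right)} - o{\left(h \right)} = \left(21 - 614^{2} - 2456\right) - 27 = \left(21 - 376996 - 2456\right) - 27 = -379431 - 27 = -379458$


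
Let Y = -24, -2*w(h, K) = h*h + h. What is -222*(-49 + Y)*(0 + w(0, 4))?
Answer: 0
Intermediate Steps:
w(h, K) = -h/2 - h**2/2 (w(h, K) = -(h*h + h)/2 = -(h**2 + h)/2 = -(h + h**2)/2 = -h/2 - h**2/2)
-222*(-49 + Y)*(0 + w(0, 4)) = -222*(-49 - 24)*(0 - 1/2*0*(1 + 0)) = -(-16206)*(0 - 1/2*0*1) = -(-16206)*(0 + 0) = -(-16206)*0 = -222*0 = 0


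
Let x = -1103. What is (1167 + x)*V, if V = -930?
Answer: -59520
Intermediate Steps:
(1167 + x)*V = (1167 - 1103)*(-930) = 64*(-930) = -59520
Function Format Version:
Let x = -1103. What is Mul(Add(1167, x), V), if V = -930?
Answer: -59520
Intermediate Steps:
Mul(Add(1167, x), V) = Mul(Add(1167, -1103), -930) = Mul(64, -930) = -59520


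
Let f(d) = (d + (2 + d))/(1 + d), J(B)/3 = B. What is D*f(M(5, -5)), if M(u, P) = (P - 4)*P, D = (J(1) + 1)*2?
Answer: 16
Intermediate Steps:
J(B) = 3*B
D = 8 (D = (3*1 + 1)*2 = (3 + 1)*2 = 4*2 = 8)
M(u, P) = P*(-4 + P) (M(u, P) = (-4 + P)*P = P*(-4 + P))
f(d) = (2 + 2*d)/(1 + d)
D*f(M(5, -5)) = 8*2 = 16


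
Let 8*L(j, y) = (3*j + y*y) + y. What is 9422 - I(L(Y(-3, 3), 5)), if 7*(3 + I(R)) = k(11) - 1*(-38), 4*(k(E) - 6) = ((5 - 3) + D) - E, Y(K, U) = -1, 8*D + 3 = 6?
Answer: 2109861/224 ≈ 9419.0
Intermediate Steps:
D = 3/8 (D = -3/8 + (1/8)*6 = -3/8 + 3/4 = 3/8 ≈ 0.37500)
k(E) = 211/32 - E/4 (k(E) = 6 + (((5 - 3) + 3/8) - E)/4 = 6 + ((2 + 3/8) - E)/4 = 6 + (19/8 - E)/4 = 6 + (19/32 - E/4) = 211/32 - E/4)
L(j, y) = y/8 + y**2/8 + 3*j/8 (L(j, y) = ((3*j + y*y) + y)/8 = ((3*j + y**2) + y)/8 = ((y**2 + 3*j) + y)/8 = (y + y**2 + 3*j)/8 = y/8 + y**2/8 + 3*j/8)
I(R) = 667/224 (I(R) = -3 + ((211/32 - 1/4*11) - 1*(-38))/7 = -3 + ((211/32 - 11/4) + 38)/7 = -3 + (123/32 + 38)/7 = -3 + (1/7)*(1339/32) = -3 + 1339/224 = 667/224)
9422 - I(L(Y(-3, 3), 5)) = 9422 - 1*667/224 = 9422 - 667/224 = 2109861/224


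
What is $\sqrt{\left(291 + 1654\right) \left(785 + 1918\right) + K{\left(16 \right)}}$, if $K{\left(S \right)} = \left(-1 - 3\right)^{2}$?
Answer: $\sqrt{5257351} \approx 2292.9$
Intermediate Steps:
$K{\left(S \right)} = 16$ ($K{\left(S \right)} = \left(-4\right)^{2} = 16$)
$\sqrt{\left(291 + 1654\right) \left(785 + 1918\right) + K{\left(16 \right)}} = \sqrt{\left(291 + 1654\right) \left(785 + 1918\right) + 16} = \sqrt{1945 \cdot 2703 + 16} = \sqrt{5257335 + 16} = \sqrt{5257351}$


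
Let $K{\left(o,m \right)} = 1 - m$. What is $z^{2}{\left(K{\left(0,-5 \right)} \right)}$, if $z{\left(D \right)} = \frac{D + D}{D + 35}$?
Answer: $\frac{144}{1681} \approx 0.085663$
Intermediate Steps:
$z{\left(D \right)} = \frac{2 D}{35 + D}$
$z^{2}{\left(K{\left(0,-5 \right)} \right)} = \left(\frac{2 \left(1 - -5\right)}{35 + \left(1 - -5\right)}\right)^{2} = \left(\frac{2 \left(1 + 5\right)}{35 + \left(1 + 5\right)}\right)^{2} = \left(2 \cdot 6 \frac{1}{35 + 6}\right)^{2} = \left(2 \cdot 6 \cdot \frac{1}{41}\right)^{2} = \left(\frac{12}{41}\right)^{2} = \frac{144}{1681}$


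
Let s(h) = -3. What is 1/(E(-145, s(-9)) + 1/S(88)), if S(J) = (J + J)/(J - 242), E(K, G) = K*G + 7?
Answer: 8/3529 ≈ 0.0022669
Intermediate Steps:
E(K, G) = 7 + G*K (E(K, G) = G*K + 7 = 7 + G*K)
S(J) = 2*J/(-242 + J) (S(J) = (2*J)/(-242 + J) = 2*J/(-242 + J))
1/(E(-145, s(-9)) + 1/S(88)) = 1/((7 - 3*(-145)) + 1/(2*88/(-242 + 88))) = 1/((7 + 435) + 1/(2*88/(-154))) = 1/(442 + 1/(2*88*(-1/154))) = 1/(442 + 1/(-8/7)) = 1/(442 - 7/8) = 1/(3529/8) = 8/3529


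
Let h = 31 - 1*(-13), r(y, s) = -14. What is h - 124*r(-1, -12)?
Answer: 1780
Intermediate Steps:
h = 44 (h = 31 + 13 = 44)
h - 124*r(-1, -12) = 44 - 124*(-14) = 44 + 1736 = 1780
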